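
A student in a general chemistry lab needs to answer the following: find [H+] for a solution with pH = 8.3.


[H+] = 10^(-pH) = 10^(-8.3)
= 5.01×10^-9 M

5.01×10^-9 M


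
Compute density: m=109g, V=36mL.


ρ = mass/volume
= 109/36
= 3.028 g/mL

3.028 g/mL


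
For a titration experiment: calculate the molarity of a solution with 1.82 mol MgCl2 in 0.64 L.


M = n/V = 1.82/0.64 = 2.844 mol/L

2.844 M


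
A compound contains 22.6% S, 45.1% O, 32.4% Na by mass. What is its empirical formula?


Assume 100 g sample. Moles of each element:
  S: 22.6/32.07 = 0.705 mol
  O: 45.1/16.0 = 2.819 mol
  Na: 32.4/22.99 = 1.409 mol
Divide by smallest (0.705):
  S: 0.705/0.705 = 1.0
  O: 2.819/0.705 = 4.0
  Na: 1.409/0.705 = 2.0
Empirical formula: Na2SO4

Na2SO4


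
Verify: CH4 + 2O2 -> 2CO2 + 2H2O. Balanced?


Equation: CH4 + 2O2 -> 2CO2 + 2H2O
Check atoms: C: 1≠2, H: 4=4, O: 4≠6
Not balanced

No, not balanced


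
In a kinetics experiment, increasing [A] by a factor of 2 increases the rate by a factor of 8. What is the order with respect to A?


rate ∝ [A]^n
2^n = 8 → n = 3
Order in A: 3

3


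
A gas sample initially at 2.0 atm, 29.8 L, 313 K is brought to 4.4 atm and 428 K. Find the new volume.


P1V1/T1 = P2V2/T2
V2 = P1V1T2/(T1P2)
= 2.0×29.8×428/(313×4.4)
= 18.522 L

18.522 L


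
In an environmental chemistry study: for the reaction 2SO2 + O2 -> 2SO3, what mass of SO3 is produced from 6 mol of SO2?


Mole ratio SO3:SO2 = 2:2
n(SO3) = 6 × 2/2 = 6.000 mol
mass = 6.000 × 80.07 = 480.42 g

480.42 g


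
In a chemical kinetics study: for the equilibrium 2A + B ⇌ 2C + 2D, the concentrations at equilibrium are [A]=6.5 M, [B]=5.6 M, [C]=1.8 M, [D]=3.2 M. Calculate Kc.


Kc = [C]^2[D]^2/([A]^2[B])
= (1.8^2 × 3.2^2)/(6.5^2 × 5.6^1)
= 33.1776/236.6
= 0.1402

0.1402


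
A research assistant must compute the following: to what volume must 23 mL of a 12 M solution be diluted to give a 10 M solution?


C1V1 = C2V2
12 × 23 = 10 × V2
V2 = 276/10 = 27.6 mL

27.6 mL


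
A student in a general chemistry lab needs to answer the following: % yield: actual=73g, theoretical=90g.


% yield = actual/theoretical × 100
= 73/90 × 100
= 81.11%

81.11%


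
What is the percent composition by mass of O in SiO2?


M(SiO2) = 1×28.09 + 2×16.0 = 60.09 g/mol
Mass of O = 2 × 16.0 = 32.00 g/mol
% O = 32.00/60.09 × 100 = 53.25%

53.25%


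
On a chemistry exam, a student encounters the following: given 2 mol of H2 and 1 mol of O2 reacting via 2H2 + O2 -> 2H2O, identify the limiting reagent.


Mole ratio available / coefficient:
  H2: 2/2 = 1.000
  O2: 1/1 = 1.000
Smaller ratio is limiting.

neither (stoichiometric); H2 and O2 are fully consumed


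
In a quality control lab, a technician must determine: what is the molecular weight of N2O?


M(N2O) = 2×14.01 + 1×16.0
= 28.02 + 16.0
= 44.02 g/mol

44.02 g/mol


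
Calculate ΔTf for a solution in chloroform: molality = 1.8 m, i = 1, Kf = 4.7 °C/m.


ΔTf = Kf × m × i
= 4.7 × 1.8 × 1
= 8.46 °C

8.46 °C


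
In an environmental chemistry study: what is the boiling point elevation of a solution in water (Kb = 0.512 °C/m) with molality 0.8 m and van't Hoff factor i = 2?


ΔTb = Kb × m × i
= 0.512 × 0.8 × 2
= 0.8192 °C

0.8192 °C


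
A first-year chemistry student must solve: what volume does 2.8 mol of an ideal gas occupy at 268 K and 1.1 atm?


PV = nRT  (R = 0.08206 L·atm/(mol·K))
V = nRT/P = 2.8×0.08206×268/1.1
= 55.98 L

55.98 L


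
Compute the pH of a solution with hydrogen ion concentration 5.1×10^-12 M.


pH = -log10([H+]) = -log10(5.1×10^-12)
= 12 - log10(5.1)
= 12 - 0.71
= 11.29

11.29


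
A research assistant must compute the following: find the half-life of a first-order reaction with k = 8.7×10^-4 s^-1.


t½ = ln2/k = 0.693147/(8.7×10^-4 s^-1)
= 796.7 s

796.7 s


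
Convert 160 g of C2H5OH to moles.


M(C2H5OH) = 46.07 g/mol
n = mass/M = 160/46.07 = 3.473 mol

3.473 mol


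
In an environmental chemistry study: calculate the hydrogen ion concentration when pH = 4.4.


[H+] = 10^(-pH) = 10^(-4.4)
= 3.98×10^-5 M

3.98×10^-5 M


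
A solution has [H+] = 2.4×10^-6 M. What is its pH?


pH = -log10([H+]) = -log10(2.4×10^-6)
= 6 - log10(2.4)
= 6 - 0.38
= 5.62

5.62


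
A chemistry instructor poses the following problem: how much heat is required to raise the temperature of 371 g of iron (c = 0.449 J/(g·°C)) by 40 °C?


q = mcΔT = 371 × 0.449 × 40
= 6663.16 J

6663.16 J


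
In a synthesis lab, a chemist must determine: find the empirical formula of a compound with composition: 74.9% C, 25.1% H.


Assume 100 g sample. Moles of each element:
  C: 74.9/12.01 = 6.236 mol
  H: 25.1/1.008 = 24.901 mol
Divide by smallest (6.236):
  C: 6.236/6.236 = 1.0
  H: 24.901/6.236 = 3.99
Empirical formula: CH4

CH4


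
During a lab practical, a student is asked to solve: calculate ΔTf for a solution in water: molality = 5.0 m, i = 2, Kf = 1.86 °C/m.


ΔTf = Kf × m × i
= 1.86 × 5.0 × 2
= 18.6 °C

18.6 °C


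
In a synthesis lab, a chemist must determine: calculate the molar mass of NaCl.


M(NaCl) = 1×22.99 + 1×35.45
= 22.99 + 35.45
= 58.44 g/mol

58.44 g/mol


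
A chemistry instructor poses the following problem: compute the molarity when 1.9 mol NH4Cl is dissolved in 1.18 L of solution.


M = n/V = 1.9/1.18 = 1.610 mol/L

1.610 M


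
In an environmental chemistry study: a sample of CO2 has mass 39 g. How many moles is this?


M(CO2) = 44.01 g/mol
n = mass/M = 39/44.01 = 0.8862 mol

0.8862 mol


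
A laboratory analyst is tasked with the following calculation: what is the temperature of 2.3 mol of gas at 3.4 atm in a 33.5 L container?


PV = nRT  (R = 0.08206 L·atm/(mol·K))
T = PV/(nR) = 3.4×33.5/(2.3×0.08206)
= 113.90/0.188738
= 603.48 K

603.48 K


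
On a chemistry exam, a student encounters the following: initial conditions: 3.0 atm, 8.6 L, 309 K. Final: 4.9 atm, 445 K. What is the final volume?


P1V1/T1 = P2V2/T2
V2 = P1V1T2/(T1P2)
= 3.0×8.6×445/(309×4.9)
= 7.583 L

7.583 L


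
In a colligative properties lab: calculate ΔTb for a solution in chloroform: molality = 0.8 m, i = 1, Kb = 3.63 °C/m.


ΔTb = Kb × m × i
= 3.63 × 0.8 × 1
= 2.904 °C

2.904 °C


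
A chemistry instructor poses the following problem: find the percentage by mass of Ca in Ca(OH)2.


M(Ca(OH)2) = 1×40.08 + 2×16.0 + 2×1.008 = 74.096 g/mol
Mass of Ca = 1 × 40.08 = 40.08 g/mol
% Ca = 40.08/74.096 × 100 = 54.09%

54.09%


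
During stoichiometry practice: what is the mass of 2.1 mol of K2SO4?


M(K2SO4) = 174.27 g/mol
mass = n × M = 2.1 × 174.27 = 365.97 g

365.97 g


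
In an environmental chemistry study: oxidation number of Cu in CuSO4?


Sulfate is -2, so Cu = +2
Oxidation number: +2

+2


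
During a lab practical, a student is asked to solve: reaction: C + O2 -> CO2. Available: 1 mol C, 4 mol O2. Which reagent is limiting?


Mole ratio available / coefficient:
  C: 1/1 = 1.000
  O2: 4/1 = 4.000
Smaller ratio is limiting.

C


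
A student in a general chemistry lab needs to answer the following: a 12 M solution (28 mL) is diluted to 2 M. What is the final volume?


C1V1 = C2V2
12 × 28 = 2 × V2
V2 = 336/2 = 168.0 mL

168.0 mL


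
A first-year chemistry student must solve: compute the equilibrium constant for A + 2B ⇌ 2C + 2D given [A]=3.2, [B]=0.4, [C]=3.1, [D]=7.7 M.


Kc = [C]^2[D]^2/([A][B]^2)
= (3.1^2 × 7.7^2)/(3.2^1 × 0.4^2)
= 569.7769/0.512
= 1113

1113


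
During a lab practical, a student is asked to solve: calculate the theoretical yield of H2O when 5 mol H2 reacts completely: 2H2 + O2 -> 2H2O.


Mole ratio H2O:H2 = 2:2
n(H2O) = 5 × 2/2 = 5.000 mol
mass = 5.000 × 18.02 = 90.1 g

90.1 g


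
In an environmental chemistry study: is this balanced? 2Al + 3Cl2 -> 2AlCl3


Equation: 2Al + 3Cl2 -> 2AlCl3
Check atoms: Al: 2=2, Cl: 6=6
Balanced

Yes, balanced


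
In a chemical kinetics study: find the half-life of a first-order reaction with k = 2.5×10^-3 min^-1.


t½ = ln2/k = 0.693147/(2.5×10^-3 min^-1)
= 277.3 min

277.3 min


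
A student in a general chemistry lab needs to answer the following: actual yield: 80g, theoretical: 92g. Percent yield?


% yield = actual/theoretical × 100
= 80/92 × 100
= 86.96%

86.96%


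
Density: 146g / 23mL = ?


ρ = mass/volume
= 146/23
= 6.348 g/mL

6.348 g/mL


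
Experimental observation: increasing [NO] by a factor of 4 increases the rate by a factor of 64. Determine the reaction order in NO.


rate ∝ [NO]^n
4^n = 64 → n = 3
Order in NO: 3

3


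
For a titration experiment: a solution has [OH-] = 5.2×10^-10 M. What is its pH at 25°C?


pOH = -log10([OH-]) = -log10(5.2×10^-10)
= 10 - log10(5.2) = 9.28
pH = 14 - pOH = 14 - 9.28 = 4.72

4.72


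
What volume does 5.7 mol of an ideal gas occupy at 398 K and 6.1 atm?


PV = nRT  (R = 0.08206 L·atm/(mol·K))
V = nRT/P = 5.7×0.08206×398/6.1
= 30.518 L

30.518 L


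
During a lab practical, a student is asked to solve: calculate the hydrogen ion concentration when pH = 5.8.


[H+] = 10^(-pH) = 10^(-5.8)
= 1.58×10^-6 M

1.58×10^-6 M


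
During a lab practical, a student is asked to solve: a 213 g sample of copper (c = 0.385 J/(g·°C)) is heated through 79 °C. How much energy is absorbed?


q = mcΔT = 213 × 0.385 × 79
= 6478.40 J

6478.40 J


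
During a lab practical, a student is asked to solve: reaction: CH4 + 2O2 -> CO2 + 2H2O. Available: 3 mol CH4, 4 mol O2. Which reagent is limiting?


Mole ratio available / coefficient:
  CH4: 3/1 = 3.000
  O2: 4/2 = 2.000
Smaller ratio is limiting.

O2


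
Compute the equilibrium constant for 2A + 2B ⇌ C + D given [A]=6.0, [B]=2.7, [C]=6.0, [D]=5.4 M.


Kc = [C][D]/([A]^2[B]^2)
= (6.0^1 × 5.4^1)/(6.0^2 × 2.7^2)
= 32.4/262.44
= 0.1235

0.1235


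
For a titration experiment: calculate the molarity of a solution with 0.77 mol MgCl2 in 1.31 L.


M = n/V = 0.77/1.31 = 0.588 mol/L

0.588 M


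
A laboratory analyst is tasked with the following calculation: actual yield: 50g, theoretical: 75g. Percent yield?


% yield = actual/theoretical × 100
= 50/75 × 100
= 66.67%

66.67%


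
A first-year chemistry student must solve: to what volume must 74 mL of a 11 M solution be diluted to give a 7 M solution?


C1V1 = C2V2
11 × 74 = 7 × V2
V2 = 814/7 = 116.29 mL

116.29 mL


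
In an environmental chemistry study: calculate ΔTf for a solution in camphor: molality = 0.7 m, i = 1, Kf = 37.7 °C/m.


ΔTf = Kf × m × i
= 37.7 × 0.7 × 1
= 26.39 °C

26.39 °C


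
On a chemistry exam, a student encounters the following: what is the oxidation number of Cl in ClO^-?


x + (-2) = -1, so x = +1
Oxidation number: +1

+1


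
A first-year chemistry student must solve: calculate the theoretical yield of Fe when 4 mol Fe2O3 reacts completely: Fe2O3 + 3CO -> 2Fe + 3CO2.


Mole ratio Fe:Fe2O3 = 2:1
n(Fe) = 4 × 2/1 = 8.000 mol
mass = 8.000 × 55.85 = 446.8 g

446.8 g


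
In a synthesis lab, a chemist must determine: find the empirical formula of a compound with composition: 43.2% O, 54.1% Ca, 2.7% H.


Assume 100 g sample. Moles of each element:
  O: 43.2/16.0 = 2.7 mol
  Ca: 54.1/40.08 = 1.35 mol
  H: 2.7/1.008 = 2.679 mol
Divide by smallest (1.35):
  O: 2.7/1.35 = 2.0
  Ca: 1.35/1.35 = 1.0
  H: 2.679/1.35 = 1.98
Empirical formula: CaO2H2

CaO2H2


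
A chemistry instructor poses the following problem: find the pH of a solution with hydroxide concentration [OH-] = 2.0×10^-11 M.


pOH = -log10([OH-]) = -log10(2.0×10^-11)
= 11 - log10(2.0) = 10.7
pH = 14 - pOH = 14 - 10.7 = 3.3

3.3


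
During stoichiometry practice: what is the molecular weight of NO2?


M(NO2) = 1×14.01 + 2×16.0
= 14.01 + 32.0
= 46.01 g/mol

46.01 g/mol


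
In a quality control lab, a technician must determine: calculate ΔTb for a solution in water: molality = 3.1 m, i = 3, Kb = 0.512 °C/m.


ΔTb = Kb × m × i
= 0.512 × 3.1 × 3
= 4.7616 °C

4.7616 °C


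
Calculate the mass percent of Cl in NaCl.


M(NaCl) = 1×22.99 + 1×35.45 = 58.44 g/mol
Mass of Cl = 1 × 35.45 = 35.45 g/mol
% Cl = 35.45/58.44 × 100 = 60.66%

60.66%


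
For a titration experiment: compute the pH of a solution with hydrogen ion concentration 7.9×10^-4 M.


pH = -log10([H+]) = -log10(7.9×10^-4)
= 4 - log10(7.9)
= 4 - 0.9
= 3.1

3.1


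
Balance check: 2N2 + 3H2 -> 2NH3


Equation: 2N2 + 3H2 -> 2NH3
Check atoms: H: 6=6, N: 4≠2
Not balanced

No, not balanced


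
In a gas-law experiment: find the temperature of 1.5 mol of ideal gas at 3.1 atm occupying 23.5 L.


PV = nRT  (R = 0.08206 L·atm/(mol·K))
T = PV/(nR) = 3.1×23.5/(1.5×0.08206)
= 72.85/0.123090
= 591.84 K

591.84 K


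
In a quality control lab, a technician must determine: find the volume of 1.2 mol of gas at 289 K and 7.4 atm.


PV = nRT  (R = 0.08206 L·atm/(mol·K))
V = nRT/P = 1.2×0.08206×289/7.4
= 3.846 L

3.846 L


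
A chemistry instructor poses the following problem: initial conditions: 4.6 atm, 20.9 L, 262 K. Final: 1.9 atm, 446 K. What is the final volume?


P1V1/T1 = P2V2/T2
V2 = P1V1T2/(T1P2)
= 4.6×20.9×446/(262×1.9)
= 86.136 L

86.136 L


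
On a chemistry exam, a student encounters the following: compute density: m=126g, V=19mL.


ρ = mass/volume
= 126/19
= 6.632 g/mL

6.632 g/mL


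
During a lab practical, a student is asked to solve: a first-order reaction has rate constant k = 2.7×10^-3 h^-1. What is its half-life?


t½ = ln2/k = 0.693147/(2.7×10^-3 h^-1)
= 256.7 h

256.7 h


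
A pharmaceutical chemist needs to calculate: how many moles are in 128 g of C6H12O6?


M(C6H12O6) = 180.16 g/mol
n = mass/M = 128/180.16 = 0.7105 mol

0.7105 mol


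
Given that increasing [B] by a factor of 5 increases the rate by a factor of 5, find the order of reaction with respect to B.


rate ∝ [B]^n
5^n = 5 → n = 1
Order in B: 1

1


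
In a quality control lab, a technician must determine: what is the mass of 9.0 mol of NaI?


M(NaI) = 149.89 g/mol
mass = n × M = 9.0 × 149.89 = 1349.01 g

1349.01 g


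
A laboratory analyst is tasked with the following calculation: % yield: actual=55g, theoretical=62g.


% yield = actual/theoretical × 100
= 55/62 × 100
= 88.71%

88.71%


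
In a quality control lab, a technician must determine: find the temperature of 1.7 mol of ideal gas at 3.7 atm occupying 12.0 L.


PV = nRT  (R = 0.08206 L·atm/(mol·K))
T = PV/(nR) = 3.7×12.0/(1.7×0.08206)
= 44.40/0.139502
= 318.28 K

318.28 K


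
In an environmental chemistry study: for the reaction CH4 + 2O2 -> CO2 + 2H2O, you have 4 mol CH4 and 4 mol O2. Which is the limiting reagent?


Mole ratio available / coefficient:
  CH4: 4/1 = 4.000
  O2: 4/2 = 2.000
Smaller ratio is limiting.

O2


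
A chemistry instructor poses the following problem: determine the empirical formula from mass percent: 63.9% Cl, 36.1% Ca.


Assume 100 g sample. Moles of each element:
  Cl: 63.9/35.45 = 1.803 mol
  Ca: 36.1/40.08 = 0.901 mol
Divide by smallest (0.901):
  Cl: 1.803/0.901 = 2.0
  Ca: 0.901/0.901 = 1.0
Empirical formula: CaCl2

CaCl2


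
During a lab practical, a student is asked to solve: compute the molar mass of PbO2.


M(PbO2) = 1×207.2 + 2×16.0
= 207.2 + 32.0
= 239.2 g/mol

239.2 g/mol


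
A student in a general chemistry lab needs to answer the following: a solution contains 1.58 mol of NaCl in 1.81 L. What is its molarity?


M = n/V = 1.58/1.81 = 0.873 mol/L

0.873 M


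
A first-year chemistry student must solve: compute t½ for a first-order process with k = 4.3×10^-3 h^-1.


t½ = ln2/k = 0.693147/(4.3×10^-3 h^-1)
= 161.2 h

161.2 h


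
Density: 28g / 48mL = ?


ρ = mass/volume
= 28/48
= 0.583 g/mL

0.583 g/mL


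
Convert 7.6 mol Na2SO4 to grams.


M(Na2SO4) = 142.05 g/mol
mass = n × M = 7.6 × 142.05 = 1079.58 g

1079.58 g


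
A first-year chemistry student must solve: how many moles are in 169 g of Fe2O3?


M(Fe2O3) = 159.7 g/mol
n = mass/M = 169/159.7 = 1.0582 mol

1.0582 mol


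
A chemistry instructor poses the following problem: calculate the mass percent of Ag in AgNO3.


M(AgNO3) = 1×107.87 + 1×14.01 + 3×16.0 = 169.88 g/mol
Mass of Ag = 1 × 107.87 = 107.87 g/mol
% Ag = 107.87/169.88 × 100 = 63.50%

63.50%


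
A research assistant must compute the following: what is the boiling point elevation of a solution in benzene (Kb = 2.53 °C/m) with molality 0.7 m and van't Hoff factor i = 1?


ΔTb = Kb × m × i
= 2.53 × 0.7 × 1
= 1.771 °C

1.771 °C


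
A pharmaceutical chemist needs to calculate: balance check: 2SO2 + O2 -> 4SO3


Equation: 2SO2 + O2 -> 4SO3
Check atoms: O: 6≠12, S: 2≠4
Not balanced

No, not balanced


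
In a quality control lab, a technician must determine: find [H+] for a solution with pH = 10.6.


[H+] = 10^(-pH) = 10^(-10.6)
= 2.51×10^-11 M

2.51×10^-11 M


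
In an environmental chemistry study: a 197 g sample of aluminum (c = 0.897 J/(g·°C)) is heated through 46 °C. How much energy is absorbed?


q = mcΔT = 197 × 0.897 × 46
= 8128.61 J

8128.61 J


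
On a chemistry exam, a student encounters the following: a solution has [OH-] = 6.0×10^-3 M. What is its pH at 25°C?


pOH = -log10([OH-]) = -log10(6.0×10^-3)
= 3 - log10(6.0) = 2.22
pH = 14 - pOH = 14 - 2.22 = 11.78

11.78


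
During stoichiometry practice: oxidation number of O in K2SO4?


O is usually -2
Oxidation number: -2

-2


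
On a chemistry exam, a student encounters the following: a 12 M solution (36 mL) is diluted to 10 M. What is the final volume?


C1V1 = C2V2
12 × 36 = 10 × V2
V2 = 432/10 = 43.2 mL

43.2 mL


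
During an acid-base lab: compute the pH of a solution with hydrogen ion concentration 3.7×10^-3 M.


pH = -log10([H+]) = -log10(3.7×10^-3)
= 3 - log10(3.7)
= 3 - 0.57
= 2.43

2.43


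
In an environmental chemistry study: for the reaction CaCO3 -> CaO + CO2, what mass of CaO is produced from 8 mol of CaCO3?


Mole ratio CaO:CaCO3 = 1:1
n(CaO) = 8 × 1/1 = 8.000 mol
mass = 8.000 × 56.08 = 448.64 g

448.64 g


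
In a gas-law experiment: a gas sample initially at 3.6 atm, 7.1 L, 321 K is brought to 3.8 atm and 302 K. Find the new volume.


P1V1/T1 = P2V2/T2
V2 = P1V1T2/(T1P2)
= 3.6×7.1×302/(321×3.8)
= 6.328 L

6.328 L


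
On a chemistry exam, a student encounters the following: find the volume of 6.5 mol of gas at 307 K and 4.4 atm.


PV = nRT  (R = 0.08206 L·atm/(mol·K))
V = nRT/P = 6.5×0.08206×307/4.4
= 37.216 L

37.216 L


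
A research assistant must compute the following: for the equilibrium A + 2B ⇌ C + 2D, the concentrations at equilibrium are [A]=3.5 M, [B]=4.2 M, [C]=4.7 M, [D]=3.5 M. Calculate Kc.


Kc = [C][D]^2/([A][B]^2)
= (4.7^1 × 3.5^2)/(3.5^1 × 4.2^2)
= 57.575/61.74
= 0.9325

0.9325


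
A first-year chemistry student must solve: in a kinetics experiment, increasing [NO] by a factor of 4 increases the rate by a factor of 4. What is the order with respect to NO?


rate ∝ [NO]^n
4^n = 4 → n = 1
Order in NO: 1

1


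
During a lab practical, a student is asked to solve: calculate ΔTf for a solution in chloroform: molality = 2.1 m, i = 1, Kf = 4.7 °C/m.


ΔTf = Kf × m × i
= 4.7 × 2.1 × 1
= 9.87 °C

9.87 °C


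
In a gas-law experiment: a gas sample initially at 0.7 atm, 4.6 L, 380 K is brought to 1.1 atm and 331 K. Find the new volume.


P1V1/T1 = P2V2/T2
V2 = P1V1T2/(T1P2)
= 0.7×4.6×331/(380×1.1)
= 2.55 L

2.55 L


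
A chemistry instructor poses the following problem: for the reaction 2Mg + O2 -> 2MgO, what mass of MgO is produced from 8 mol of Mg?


Mole ratio MgO:Mg = 2:2
n(MgO) = 8 × 2/2 = 8.000 mol
mass = 8.000 × 40.31 = 322.48 g

322.48 g


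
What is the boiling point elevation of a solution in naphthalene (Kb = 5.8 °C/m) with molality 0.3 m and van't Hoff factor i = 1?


ΔTb = Kb × m × i
= 5.8 × 0.3 × 1
= 1.74 °C

1.74 °C


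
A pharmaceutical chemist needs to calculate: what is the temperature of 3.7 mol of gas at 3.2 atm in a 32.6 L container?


PV = nRT  (R = 0.08206 L·atm/(mol·K))
T = PV/(nR) = 3.2×32.6/(3.7×0.08206)
= 104.32/0.303622
= 343.59 K

343.59 K


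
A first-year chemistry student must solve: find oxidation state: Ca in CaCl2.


Group 2 metal: +2
Oxidation number: +2

+2


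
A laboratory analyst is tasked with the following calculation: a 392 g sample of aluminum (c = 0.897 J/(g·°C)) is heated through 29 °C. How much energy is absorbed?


q = mcΔT = 392 × 0.897 × 29
= 10197.10 J

10197.10 J


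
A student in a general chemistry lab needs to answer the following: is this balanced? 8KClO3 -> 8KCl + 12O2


Equation: 8KClO3 -> 8KCl + 12O2
Check atoms: Cl: 8=8, K: 8=8, O: 24=24
Balanced

Yes, balanced


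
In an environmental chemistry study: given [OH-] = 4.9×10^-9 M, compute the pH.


pOH = -log10([OH-]) = -log10(4.9×10^-9)
= 9 - log10(4.9) = 8.31
pH = 14 - pOH = 14 - 8.31 = 5.69

5.69


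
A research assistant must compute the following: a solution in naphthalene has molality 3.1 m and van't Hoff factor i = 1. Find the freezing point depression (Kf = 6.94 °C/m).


ΔTf = Kf × m × i
= 6.94 × 3.1 × 1
= 21.514 °C

21.514 °C


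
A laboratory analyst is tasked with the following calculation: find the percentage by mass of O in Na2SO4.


M(Na2SO4) = 2×22.99 + 1×32.07 + 4×16.0 = 142.05 g/mol
Mass of O = 4 × 16.0 = 64.00 g/mol
% O = 64.00/142.05 × 100 = 45.05%

45.05%


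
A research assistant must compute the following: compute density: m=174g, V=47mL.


ρ = mass/volume
= 174/47
= 3.702 g/mL

3.702 g/mL


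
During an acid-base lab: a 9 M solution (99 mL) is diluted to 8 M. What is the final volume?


C1V1 = C2V2
9 × 99 = 8 × V2
V2 = 891/8 = 111.38 mL

111.38 mL


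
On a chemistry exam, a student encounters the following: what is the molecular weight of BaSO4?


M(BaSO4) = 1×137.33 + 1×32.07 + 4×16.0
= 137.33 + 32.07 + 64.0
= 233.4 g/mol

233.4 g/mol


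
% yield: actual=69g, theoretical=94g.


% yield = actual/theoretical × 100
= 69/94 × 100
= 73.4%

73.4%


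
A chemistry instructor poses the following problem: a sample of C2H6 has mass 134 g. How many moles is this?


M(C2H6) = 30.07 g/mol
n = mass/M = 134/30.07 = 4.4563 mol

4.4563 mol


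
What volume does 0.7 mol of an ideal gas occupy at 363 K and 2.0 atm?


PV = nRT  (R = 0.08206 L·atm/(mol·K))
V = nRT/P = 0.7×0.08206×363/2.0
= 10.426 L

10.426 L


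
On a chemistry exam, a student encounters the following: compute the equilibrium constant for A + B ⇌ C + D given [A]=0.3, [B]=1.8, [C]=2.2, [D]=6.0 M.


Kc = [C][D]/([A][B])
= (2.2^1 × 6.0^1)/(0.3^1 × 1.8^1)
= 13.2/0.54
= 24.44

24.44


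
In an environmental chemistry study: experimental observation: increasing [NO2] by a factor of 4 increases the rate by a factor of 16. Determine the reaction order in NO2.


rate ∝ [NO2]^n
4^n = 16 → n = 2
Order in NO2: 2

2


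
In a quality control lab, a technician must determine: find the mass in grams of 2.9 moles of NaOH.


M(NaOH) = 40.0 g/mol
mass = n × M = 2.9 × 40.0 = 116.00 g

116.00 g


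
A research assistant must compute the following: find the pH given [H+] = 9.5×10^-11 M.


pH = -log10([H+]) = -log10(9.5×10^-11)
= 11 - log10(9.5)
= 11 - 0.98
= 10.02

10.02


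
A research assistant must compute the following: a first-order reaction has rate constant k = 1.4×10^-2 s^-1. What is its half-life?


t½ = ln2/k = 0.693147/(1.4×10^-2 s^-1)
= 49.51 s

49.51 s


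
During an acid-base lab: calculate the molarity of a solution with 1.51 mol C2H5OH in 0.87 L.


M = n/V = 1.51/0.87 = 1.736 mol/L

1.736 M


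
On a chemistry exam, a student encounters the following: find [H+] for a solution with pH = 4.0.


[H+] = 10^(-pH) = 10^(-4.0)
= 1.0×10^-4 M

1.0×10^-4 M


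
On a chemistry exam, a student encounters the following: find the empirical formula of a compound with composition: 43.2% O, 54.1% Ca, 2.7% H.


Assume 100 g sample. Moles of each element:
  O: 43.2/16.0 = 2.7 mol
  Ca: 54.1/40.08 = 1.35 mol
  H: 2.7/1.008 = 2.679 mol
Divide by smallest (1.35):
  O: 2.7/1.35 = 2.0
  Ca: 1.35/1.35 = 1.0
  H: 2.679/1.35 = 1.98
Empirical formula: CaO2H2

CaO2H2


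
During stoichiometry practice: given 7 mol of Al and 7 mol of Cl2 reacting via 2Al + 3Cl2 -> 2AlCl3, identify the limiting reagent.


Mole ratio available / coefficient:
  Al: 7/2 = 3.500
  Cl2: 7/3 = 2.333
Smaller ratio is limiting.

Cl2


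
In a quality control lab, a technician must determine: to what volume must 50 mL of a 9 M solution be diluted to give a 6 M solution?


C1V1 = C2V2
9 × 50 = 6 × V2
V2 = 450/6 = 75.0 mL

75.0 mL


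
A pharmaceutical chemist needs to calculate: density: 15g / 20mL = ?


ρ = mass/volume
= 15/20
= 0.75 g/mL

0.75 g/mL


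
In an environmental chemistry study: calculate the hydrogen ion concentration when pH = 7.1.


[H+] = 10^(-pH) = 10^(-7.1)
= 7.94×10^-8 M

7.94×10^-8 M


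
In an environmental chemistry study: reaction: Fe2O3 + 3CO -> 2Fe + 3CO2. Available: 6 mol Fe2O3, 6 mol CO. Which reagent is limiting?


Mole ratio available / coefficient:
  Fe2O3: 6/1 = 6.000
  CO: 6/3 = 2.000
Smaller ratio is limiting.

CO


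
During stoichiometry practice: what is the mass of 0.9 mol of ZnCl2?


M(ZnCl2) = 136.28 g/mol
mass = n × M = 0.9 × 136.28 = 122.65 g

122.65 g


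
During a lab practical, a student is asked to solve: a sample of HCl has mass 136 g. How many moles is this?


M(HCl) = 36.46 g/mol
n = mass/M = 136/36.46 = 3.7301 mol

3.7301 mol


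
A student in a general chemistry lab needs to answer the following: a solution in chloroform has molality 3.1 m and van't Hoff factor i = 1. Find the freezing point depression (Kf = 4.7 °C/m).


ΔTf = Kf × m × i
= 4.7 × 3.1 × 1
= 14.57 °C

14.57 °C


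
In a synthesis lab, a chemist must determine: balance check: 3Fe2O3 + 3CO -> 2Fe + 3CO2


Equation: 3Fe2O3 + 3CO -> 2Fe + 3CO2
Check atoms: C: 3=3, Fe: 6≠2, O: 12≠6
Not balanced

No, not balanced


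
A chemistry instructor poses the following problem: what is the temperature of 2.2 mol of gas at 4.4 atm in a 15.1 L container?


PV = nRT  (R = 0.08206 L·atm/(mol·K))
T = PV/(nR) = 4.4×15.1/(2.2×0.08206)
= 66.44/0.180532
= 368.02 K

368.02 K


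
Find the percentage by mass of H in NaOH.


M(NaOH) = 1×22.99 + 1×16.0 + 1×1.008 = 39.998 g/mol
Mass of H = 1 × 1.008 = 1.008 g/mol
% H = 1.008/39.998 × 100 = 2.52%

2.52%


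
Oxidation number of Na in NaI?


Group 1 metal: +1
Oxidation number: +1

+1


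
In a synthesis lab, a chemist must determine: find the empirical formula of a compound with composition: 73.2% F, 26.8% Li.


Assume 100 g sample. Moles of each element:
  F: 73.2/19.0 = 3.853 mol
  Li: 26.8/6.94 = 3.862 mol
Divide by smallest (3.853):
  F: 3.853/3.853 = 1.0
  Li: 3.862/3.853 = 1.0
Empirical formula: LiF

LiF


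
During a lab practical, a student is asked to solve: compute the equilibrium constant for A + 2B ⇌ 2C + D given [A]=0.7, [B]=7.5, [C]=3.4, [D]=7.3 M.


Kc = [C]^2[D]/([A][B]^2)
= (3.4^2 × 7.3^1)/(0.7^1 × 7.5^2)
= 84.388/39.375
= 2.143

2.143


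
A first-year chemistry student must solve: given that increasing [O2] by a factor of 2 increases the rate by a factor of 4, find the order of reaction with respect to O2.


rate ∝ [O2]^n
2^n = 4 → n = 2
Order in O2: 2

2


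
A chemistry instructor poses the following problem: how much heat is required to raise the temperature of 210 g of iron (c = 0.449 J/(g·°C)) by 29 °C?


q = mcΔT = 210 × 0.449 × 29
= 2734.41 J

2734.41 J


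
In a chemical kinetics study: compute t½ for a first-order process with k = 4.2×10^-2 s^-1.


t½ = ln2/k = 0.693147/(4.2×10^-2 s^-1)
= 16.50 s

16.50 s


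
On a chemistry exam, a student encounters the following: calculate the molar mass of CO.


M(CO) = 1×12.01 + 1×16.0
= 12.01 + 16.0
= 28.01 g/mol

28.01 g/mol


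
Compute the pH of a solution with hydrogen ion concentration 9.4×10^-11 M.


pH = -log10([H+]) = -log10(9.4×10^-11)
= 11 - log10(9.4)
= 11 - 0.97
= 10.03

10.03


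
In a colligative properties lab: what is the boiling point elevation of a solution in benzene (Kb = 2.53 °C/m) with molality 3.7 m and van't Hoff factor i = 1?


ΔTb = Kb × m × i
= 2.53 × 3.7 × 1
= 9.361 °C

9.361 °C


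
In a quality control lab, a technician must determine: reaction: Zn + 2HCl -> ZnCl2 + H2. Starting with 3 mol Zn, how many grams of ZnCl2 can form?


Mole ratio ZnCl2:Zn = 1:1
n(ZnCl2) = 3 × 1/1 = 3.000 mol
mass = 3.000 × 136.28 = 408.84 g

408.84 g


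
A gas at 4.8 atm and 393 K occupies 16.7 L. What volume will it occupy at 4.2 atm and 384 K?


P1V1/T1 = P2V2/T2
V2 = P1V1T2/(T1P2)
= 4.8×16.7×384/(393×4.2)
= 18.649 L

18.649 L


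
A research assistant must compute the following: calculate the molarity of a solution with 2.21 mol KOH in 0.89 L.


M = n/V = 2.21/0.89 = 2.483 mol/L

2.483 M


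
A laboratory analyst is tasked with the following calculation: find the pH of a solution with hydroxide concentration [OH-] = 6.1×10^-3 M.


pOH = -log10([OH-]) = -log10(6.1×10^-3)
= 3 - log10(6.1) = 2.21
pH = 14 - pOH = 14 - 2.21 = 11.79

11.79


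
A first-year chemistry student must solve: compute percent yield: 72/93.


% yield = actual/theoretical × 100
= 72/93 × 100
= 77.42%

77.42%


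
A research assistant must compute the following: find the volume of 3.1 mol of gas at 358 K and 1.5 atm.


PV = nRT  (R = 0.08206 L·atm/(mol·K))
V = nRT/P = 3.1×0.08206×358/1.5
= 60.713 L

60.713 L


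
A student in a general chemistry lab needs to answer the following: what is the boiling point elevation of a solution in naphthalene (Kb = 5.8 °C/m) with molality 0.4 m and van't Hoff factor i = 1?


ΔTb = Kb × m × i
= 5.8 × 0.4 × 1
= 2.32 °C

2.32 °C


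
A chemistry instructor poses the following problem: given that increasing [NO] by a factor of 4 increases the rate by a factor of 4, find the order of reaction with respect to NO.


rate ∝ [NO]^n
4^n = 4 → n = 1
Order in NO: 1

1


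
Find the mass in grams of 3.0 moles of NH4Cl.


M(NH4Cl) = 53.49 g/mol
mass = n × M = 3.0 × 53.49 = 160.47 g

160.47 g


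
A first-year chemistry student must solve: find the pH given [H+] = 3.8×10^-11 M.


pH = -log10([H+]) = -log10(3.8×10^-11)
= 11 - log10(3.8)
= 11 - 0.58
= 10.42

10.42


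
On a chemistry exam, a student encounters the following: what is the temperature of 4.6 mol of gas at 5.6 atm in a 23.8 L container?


PV = nRT  (R = 0.08206 L·atm/(mol·K))
T = PV/(nR) = 5.6×23.8/(4.6×0.08206)
= 133.28/0.377476
= 353.08 K

353.08 K


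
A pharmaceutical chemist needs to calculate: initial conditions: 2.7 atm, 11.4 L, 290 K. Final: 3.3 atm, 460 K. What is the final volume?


P1V1/T1 = P2V2/T2
V2 = P1V1T2/(T1P2)
= 2.7×11.4×460/(290×3.3)
= 14.795 L

14.795 L


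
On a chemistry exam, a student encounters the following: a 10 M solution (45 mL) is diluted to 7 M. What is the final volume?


C1V1 = C2V2
10 × 45 = 7 × V2
V2 = 450/7 = 64.29 mL

64.29 mL


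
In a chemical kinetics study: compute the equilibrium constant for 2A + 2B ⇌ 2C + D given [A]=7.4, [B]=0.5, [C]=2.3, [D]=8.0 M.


Kc = [C]^2[D]/([A]^2[B]^2)
= (2.3^2 × 8.0^1)/(7.4^2 × 0.5^2)
= 42.32/13.69
= 3.091

3.091


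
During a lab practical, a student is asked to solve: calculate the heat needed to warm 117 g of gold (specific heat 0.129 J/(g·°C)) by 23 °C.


q = mcΔT = 117 × 0.129 × 23
= 347.14 J

347.14 J


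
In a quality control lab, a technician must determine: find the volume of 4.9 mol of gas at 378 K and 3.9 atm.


PV = nRT  (R = 0.08206 L·atm/(mol·K))
V = nRT/P = 4.9×0.08206×378/3.9
= 38.972 L

38.972 L


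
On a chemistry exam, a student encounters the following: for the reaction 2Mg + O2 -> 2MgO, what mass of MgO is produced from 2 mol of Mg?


Mole ratio MgO:Mg = 2:2
n(MgO) = 2 × 2/2 = 2.000 mol
mass = 2.000 × 40.31 = 80.62 g

80.62 g


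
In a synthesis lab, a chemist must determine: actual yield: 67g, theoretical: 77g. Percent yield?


% yield = actual/theoretical × 100
= 67/77 × 100
= 87.01%

87.01%


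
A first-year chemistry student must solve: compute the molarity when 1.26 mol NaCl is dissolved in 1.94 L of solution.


M = n/V = 1.26/1.94 = 0.649 mol/L

0.649 M


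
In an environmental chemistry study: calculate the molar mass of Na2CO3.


M(Na2CO3) = 2×22.99 + 1×12.01 + 3×16.0
= 45.98 + 12.01 + 48.0
= 105.99 g/mol

105.99 g/mol


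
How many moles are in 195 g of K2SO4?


M(K2SO4) = 174.27 g/mol
n = mass/M = 195/174.27 = 1.119 mol

1.119 mol


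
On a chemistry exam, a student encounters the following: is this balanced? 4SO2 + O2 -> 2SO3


Equation: 4SO2 + O2 -> 2SO3
Check atoms: O: 10≠6, S: 4≠2
Not balanced

No, not balanced


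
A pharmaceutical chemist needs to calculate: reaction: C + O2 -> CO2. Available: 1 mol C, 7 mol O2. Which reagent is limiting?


Mole ratio available / coefficient:
  C: 1/1 = 1.000
  O2: 7/1 = 7.000
Smaller ratio is limiting.

C


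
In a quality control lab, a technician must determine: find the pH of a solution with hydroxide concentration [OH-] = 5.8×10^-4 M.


pOH = -log10([OH-]) = -log10(5.8×10^-4)
= 4 - log10(5.8) = 3.24
pH = 14 - pOH = 14 - 3.24 = 10.76

10.76


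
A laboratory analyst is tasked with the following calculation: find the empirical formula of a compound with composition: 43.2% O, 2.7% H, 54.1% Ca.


Assume 100 g sample. Moles of each element:
  O: 43.2/16.0 = 2.7 mol
  H: 2.7/1.008 = 2.679 mol
  Ca: 54.1/40.08 = 1.35 mol
Divide by smallest (1.35):
  O: 2.7/1.35 = 2.0
  H: 2.679/1.35 = 1.98
  Ca: 1.35/1.35 = 1.0
Empirical formula: CaO2H2

CaO2H2


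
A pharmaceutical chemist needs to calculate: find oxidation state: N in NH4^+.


x + 4(+1) = +1, so x = -3
Oxidation number: -3

-3


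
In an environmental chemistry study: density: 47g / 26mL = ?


ρ = mass/volume
= 47/26
= 1.808 g/mL

1.808 g/mL


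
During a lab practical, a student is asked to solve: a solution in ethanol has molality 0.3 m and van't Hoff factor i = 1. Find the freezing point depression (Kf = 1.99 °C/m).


ΔTf = Kf × m × i
= 1.99 × 0.3 × 1
= 0.597 °C

0.597 °C


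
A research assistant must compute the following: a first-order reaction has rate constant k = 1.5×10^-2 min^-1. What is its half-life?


t½ = ln2/k = 0.693147/(1.5×10^-2 min^-1)
= 46.21 min

46.21 min


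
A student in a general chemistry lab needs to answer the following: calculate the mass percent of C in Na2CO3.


M(Na2CO3) = 2×22.99 + 1×12.01 + 3×16.0 = 105.99 g/mol
Mass of C = 1 × 12.01 = 12.01 g/mol
% C = 12.01/105.99 × 100 = 11.33%

11.33%


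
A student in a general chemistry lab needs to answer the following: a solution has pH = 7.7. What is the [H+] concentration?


[H+] = 10^(-pH) = 10^(-7.7)
= 2.0×10^-8 M

2.0×10^-8 M


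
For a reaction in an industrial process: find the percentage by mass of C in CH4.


M(CH4) = 1×12.01 + 4×1.008 = 16.042 g/mol
Mass of C = 1 × 12.01 = 12.01 g/mol
% C = 12.01/16.042 × 100 = 74.87%

74.87%


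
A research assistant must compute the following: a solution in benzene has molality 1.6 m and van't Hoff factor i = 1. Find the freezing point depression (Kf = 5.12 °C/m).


ΔTf = Kf × m × i
= 5.12 × 1.6 × 1
= 8.192 °C

8.192 °C


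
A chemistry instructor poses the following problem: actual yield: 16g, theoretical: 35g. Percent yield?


% yield = actual/theoretical × 100
= 16/35 × 100
= 45.71%

45.71%


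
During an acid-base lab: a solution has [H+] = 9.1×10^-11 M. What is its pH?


pH = -log10([H+]) = -log10(9.1×10^-11)
= 11 - log10(9.1)
= 11 - 0.96
= 10.04

10.04


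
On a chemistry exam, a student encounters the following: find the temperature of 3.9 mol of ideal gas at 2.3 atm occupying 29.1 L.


PV = nRT  (R = 0.08206 L·atm/(mol·K))
T = PV/(nR) = 2.3×29.1/(3.9×0.08206)
= 66.93/0.320034
= 209.13 K

209.13 K


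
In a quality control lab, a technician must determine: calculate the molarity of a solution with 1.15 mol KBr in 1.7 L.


M = n/V = 1.15/1.7 = 0.676 mol/L

0.676 M


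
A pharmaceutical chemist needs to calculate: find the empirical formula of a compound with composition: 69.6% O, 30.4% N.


Assume 100 g sample. Moles of each element:
  O: 69.6/16.0 = 4.35 mol
  N: 30.4/14.01 = 2.17 mol
Divide by smallest (2.17):
  O: 4.35/2.17 = 2.0
  N: 2.17/2.17 = 1.0
Empirical formula: NO2

NO2


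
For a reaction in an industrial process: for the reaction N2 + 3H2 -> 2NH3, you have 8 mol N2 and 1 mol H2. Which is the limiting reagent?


Mole ratio available / coefficient:
  N2: 8/1 = 8.000
  H2: 1/3 = 0.333
Smaller ratio is limiting.

H2


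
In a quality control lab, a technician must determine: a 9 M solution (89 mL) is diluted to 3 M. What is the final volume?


C1V1 = C2V2
9 × 89 = 3 × V2
V2 = 801/3 = 267.0 mL

267.0 mL


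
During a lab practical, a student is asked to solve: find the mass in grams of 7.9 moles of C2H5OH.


M(C2H5OH) = 46.07 g/mol
mass = n × M = 7.9 × 46.07 = 363.95 g

363.95 g


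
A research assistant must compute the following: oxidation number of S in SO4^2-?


x + 4(-2) = -2, so x = +6
Oxidation number: +6

+6


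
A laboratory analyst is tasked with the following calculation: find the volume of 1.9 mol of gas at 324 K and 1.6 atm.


PV = nRT  (R = 0.08206 L·atm/(mol·K))
V = nRT/P = 1.9×0.08206×324/1.6
= 31.573 L

31.573 L


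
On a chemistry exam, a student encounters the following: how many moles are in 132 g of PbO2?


M(PbO2) = 239.2 g/mol
n = mass/M = 132/239.2 = 0.5518 mol

0.5518 mol


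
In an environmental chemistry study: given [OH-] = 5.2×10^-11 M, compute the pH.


pOH = -log10([OH-]) = -log10(5.2×10^-11)
= 11 - log10(5.2) = 10.28
pH = 14 - pOH = 14 - 10.28 = 3.72

3.72


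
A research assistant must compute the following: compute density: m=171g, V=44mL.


ρ = mass/volume
= 171/44
= 3.886 g/mL

3.886 g/mL


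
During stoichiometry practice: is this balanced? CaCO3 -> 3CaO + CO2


Equation: CaCO3 -> 3CaO + CO2
Check atoms: C: 1=1, Ca: 1≠3, O: 3≠5
Not balanced

No, not balanced


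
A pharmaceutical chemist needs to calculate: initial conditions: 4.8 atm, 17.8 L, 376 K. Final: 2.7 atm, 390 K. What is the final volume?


P1V1/T1 = P2V2/T2
V2 = P1V1T2/(T1P2)
= 4.8×17.8×390/(376×2.7)
= 32.823 L

32.823 L


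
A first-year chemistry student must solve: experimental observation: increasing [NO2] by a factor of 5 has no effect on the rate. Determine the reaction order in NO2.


rate ∝ [NO2]^n
rate ∝ [NO2]^0
Order in NO2: 0

0


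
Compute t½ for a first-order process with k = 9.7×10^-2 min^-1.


t½ = ln2/k = 0.693147/(9.7×10^-2 min^-1)
= 7.146 min

7.146 min


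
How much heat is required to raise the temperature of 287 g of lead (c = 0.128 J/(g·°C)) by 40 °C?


q = mcΔT = 287 × 0.128 × 40
= 1469.44 J

1469.44 J


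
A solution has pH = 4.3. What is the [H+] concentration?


[H+] = 10^(-pH) = 10^(-4.3)
= 5.01×10^-5 M

5.01×10^-5 M


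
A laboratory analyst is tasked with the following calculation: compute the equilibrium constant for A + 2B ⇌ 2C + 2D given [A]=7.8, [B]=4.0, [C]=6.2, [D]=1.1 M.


Kc = [C]^2[D]^2/([A][B]^2)
= (6.2^2 × 1.1^2)/(7.8^1 × 4.0^2)
= 46.5124/124.8
= 0.3727

0.3727
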